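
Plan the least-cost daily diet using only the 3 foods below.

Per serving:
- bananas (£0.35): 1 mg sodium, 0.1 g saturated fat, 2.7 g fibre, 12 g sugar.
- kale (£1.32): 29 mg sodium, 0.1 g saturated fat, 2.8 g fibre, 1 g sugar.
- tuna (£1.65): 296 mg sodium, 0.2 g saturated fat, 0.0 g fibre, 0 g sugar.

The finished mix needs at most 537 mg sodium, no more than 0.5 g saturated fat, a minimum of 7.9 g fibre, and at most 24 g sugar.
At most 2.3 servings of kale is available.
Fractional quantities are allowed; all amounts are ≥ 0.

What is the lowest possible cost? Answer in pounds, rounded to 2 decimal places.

Treat it as an LP. Let x1 = servings of bananas, x2 = servings of kale, x3 = servings of tuna.
Minimise 0.35x1 + 1.32x2 + 1.65x3 subject to:
  1x1 + 29x2 + 296x3 ≤ 537   (sodium)
  0.1x1 + 0.1x2 + 0.2x3 ≤ 0.5   (saturated fat)
  2.7x1 + 2.8x2 ≥ 7.9   (fibre)
  12x1 + 1x2 ≤ 24   (sugar)
  x2 ≤ 2.3
  x1, x2, x3 ≥ 0.
The minimum-cost mix takes nothing from tuna — only bananas, kale. There the fibre and sugar constraints are tight.
So bananas = 1.919 servings, kale = 0.9709 servings.
Cost = 0.35·1.919 + 1.32·0.9709 = 1.9532.

£1.95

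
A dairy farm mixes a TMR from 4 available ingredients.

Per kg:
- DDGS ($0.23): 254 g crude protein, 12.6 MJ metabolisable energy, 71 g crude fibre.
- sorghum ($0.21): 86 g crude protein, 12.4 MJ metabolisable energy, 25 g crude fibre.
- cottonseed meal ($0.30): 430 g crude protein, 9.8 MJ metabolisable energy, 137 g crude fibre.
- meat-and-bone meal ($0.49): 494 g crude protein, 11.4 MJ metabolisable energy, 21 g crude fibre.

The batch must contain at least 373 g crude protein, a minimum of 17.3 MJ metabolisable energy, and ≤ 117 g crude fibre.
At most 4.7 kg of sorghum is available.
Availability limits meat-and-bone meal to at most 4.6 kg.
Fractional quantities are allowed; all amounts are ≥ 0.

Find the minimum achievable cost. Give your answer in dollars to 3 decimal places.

Let x1 = kg of DDGS, x2 = kg of sorghum, x3 = kg of cottonseed meal, x4 = kg of meat-and-bone meal.
Minimize 0.23x1 + 0.21x2 + 0.3x3 + 0.49x4 with:
  254x1 + 86x2 + 430x3 + 494x4 ≥ 373   (crude protein)
  12.6x1 + 12.4x2 + 9.8x3 + 11.4x4 ≥ 17.3   (metabolisable energy)
  71x1 + 25x2 + 137x3 + 21x4 ≤ 117   (crude fibre)
  x2 ≤ 4.7
  x4 ≤ 4.6
  x1, x2, x3, x4 ≥ 0.
The optimal basis is {DDGS, cottonseed meal}; sorghum, meat-and-bone meal drop out. Binding constraints: crude protein and metabolisable energy.
Solving gives x1 = 1.292, x3 = 0.1043.
Cost = 0.23·1.292 + 0.3·0.1043 = 0.32845.

$0.328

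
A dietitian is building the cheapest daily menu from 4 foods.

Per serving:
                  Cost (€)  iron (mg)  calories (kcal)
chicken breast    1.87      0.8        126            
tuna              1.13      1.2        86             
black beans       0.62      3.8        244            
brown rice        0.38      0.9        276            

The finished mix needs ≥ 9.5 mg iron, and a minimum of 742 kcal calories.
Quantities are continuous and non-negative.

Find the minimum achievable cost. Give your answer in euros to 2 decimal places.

Treat it as an LP. Let x1 = servings of chicken breast, x2 = servings of tuna, x3 = servings of black beans, x4 = servings of brown rice.
min 1.87x1 + 1.13x2 + 0.62x3 + 0.38x4 subject to:
  0.8x1 + 1.2x2 + 3.8x3 + 0.9x4 ≥ 9.5   (iron)
  126x1 + 86x2 + 244x3 + 276x4 ≥ 742   (calories)
  x1, x2, x3, x4 ≥ 0.
The minimum-cost mix takes nothing from chicken breast, tuna — only black beans, brown rice. Binding constraints: iron and calories.
Solving gives x3 = 2.357, x4 = 0.6049.
Cost = 0.62·2.357 + 0.38·0.6049 = 1.6912.

€1.69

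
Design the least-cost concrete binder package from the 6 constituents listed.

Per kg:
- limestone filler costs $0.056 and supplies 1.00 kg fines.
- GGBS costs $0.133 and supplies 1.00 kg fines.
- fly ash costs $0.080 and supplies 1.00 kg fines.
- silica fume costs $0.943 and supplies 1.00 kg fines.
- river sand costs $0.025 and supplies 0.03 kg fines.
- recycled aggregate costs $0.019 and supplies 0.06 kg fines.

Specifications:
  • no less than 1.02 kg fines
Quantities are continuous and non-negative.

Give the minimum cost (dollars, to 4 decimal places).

Set it up as a linear program. Let x1 = kg of limestone filler, x2 = kg of GGBS, x3 = kg of fly ash, x4 = kg of silica fume, x5 = kg of river sand, x6 = kg of recycled aggregate.
Minimize 0.056x1 + 0.133x2 + 0.08x3 + 0.943x4 + 0.025x5 + 0.019x6 subject to:
  1x1 + 1x2 + 1x3 + 1x4 + 0.03x5 + 0.06x6 ≥ 1.02   (fines)
  x1, x2, x3, x4, x5, x6 ≥ 0.
At the optimum only limestone filler is positive (GGBS, fly ash, silica fume, river sand, recycled aggregate = 0). The fines requirement is met with equality.
That vertex is x1 = 1.02.
Hence cost = 0.056·1.02 = $0.057120.

$0.0571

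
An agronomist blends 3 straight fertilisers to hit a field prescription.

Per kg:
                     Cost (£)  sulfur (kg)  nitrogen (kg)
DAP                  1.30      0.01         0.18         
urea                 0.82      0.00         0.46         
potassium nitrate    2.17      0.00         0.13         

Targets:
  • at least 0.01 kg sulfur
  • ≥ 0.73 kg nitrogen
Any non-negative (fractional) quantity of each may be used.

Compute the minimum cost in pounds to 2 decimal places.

£2.28

This is a linear program. Let x1 = kg of DAP, x2 = kg of urea, x3 = kg of potassium nitrate.
Minimise 1.3x1 + 0.82x2 + 2.17x3 s.t.:
  0.01x1 ≥ 0.01   (sulfur)
  0.18x1 + 0.46x2 + 0.13x3 ≥ 0.73   (nitrogen)
  x1, x2, x3 ≥ 0.
The minimum-cost mix takes nothing from potassium nitrate — only DAP, urea. The sulfur and nitrogen requirements are met with equality.
Optimal quantities: DAP = 1 kg, urea = 1.196 kg.
Cost = 1.3·1 + 0.82·1.196 = 2.2807.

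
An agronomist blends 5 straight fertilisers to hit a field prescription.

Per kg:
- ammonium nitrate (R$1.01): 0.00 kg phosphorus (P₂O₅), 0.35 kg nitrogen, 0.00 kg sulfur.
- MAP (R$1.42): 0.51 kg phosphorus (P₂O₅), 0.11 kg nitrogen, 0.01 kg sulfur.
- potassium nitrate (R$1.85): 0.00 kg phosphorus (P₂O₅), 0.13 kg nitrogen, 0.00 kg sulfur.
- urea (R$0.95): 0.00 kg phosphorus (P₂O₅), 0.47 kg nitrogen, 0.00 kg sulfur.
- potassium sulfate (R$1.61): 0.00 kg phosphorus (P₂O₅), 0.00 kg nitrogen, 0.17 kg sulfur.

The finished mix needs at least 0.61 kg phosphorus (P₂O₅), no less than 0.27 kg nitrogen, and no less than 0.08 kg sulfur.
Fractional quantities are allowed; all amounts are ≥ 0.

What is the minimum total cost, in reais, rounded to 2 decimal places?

Let x1 = kg of ammonium nitrate, x2 = kg of MAP, x3 = kg of potassium nitrate, x4 = kg of urea, x5 = kg of potassium sulfate.
Minimize 1.01x1 + 1.42x2 + 1.85x3 + 0.95x4 + 1.61x5 subject to:
  0.51x2 ≥ 0.61   (phosphorus (P₂O₅))
  0.35x1 + 0.11x2 + 0.13x3 + 0.47x4 ≥ 0.27   (nitrogen)
  0.01x2 + 0.17x5 ≥ 0.08   (sulfur)
  x1, x2, x3, x4, x5 ≥ 0.
The minimum-cost mix takes nothing from ammonium nitrate, potassium nitrate — only MAP, urea, potassium sulfate. Binding constraints: phosphorus (P₂O₅), nitrogen, sulfur.
Optimal quantities: MAP = 1.196 kg, urea = 0.2945 kg, potassium sulfate = 0.4002 kg.
Hence cost = 1.42·1.196 + 0.95·0.2945 + 1.61·0.4002 = R$2.6224.

R$2.62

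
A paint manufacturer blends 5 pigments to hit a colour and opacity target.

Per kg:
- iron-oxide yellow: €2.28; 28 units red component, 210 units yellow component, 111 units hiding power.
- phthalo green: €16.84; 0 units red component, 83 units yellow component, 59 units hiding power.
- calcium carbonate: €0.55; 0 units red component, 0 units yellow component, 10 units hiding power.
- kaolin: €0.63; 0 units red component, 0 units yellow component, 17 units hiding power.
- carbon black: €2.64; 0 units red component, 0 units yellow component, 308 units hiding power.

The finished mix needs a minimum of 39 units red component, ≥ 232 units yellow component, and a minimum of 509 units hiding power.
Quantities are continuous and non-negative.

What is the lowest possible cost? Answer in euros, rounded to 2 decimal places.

€6.21

Treat it as an LP. Let x1 = kg of iron-oxide yellow, x2 = kg of phthalo green, x3 = kg of calcium carbonate, x4 = kg of kaolin, x5 = kg of carbon black.
Minimise 2.28x1 + 16.84x2 + 0.55x3 + 0.63x4 + 2.64x5 subject to:
  28x1 ≥ 39   (red component)
  210x1 + 83x2 ≥ 232   (yellow component)
  111x1 + 59x2 + 10x3 + 17x4 + 308x5 ≥ 509   (hiding power)
  x1, x2, x3, x4, x5 ≥ 0.
The minimum-cost mix takes nothing from phthalo green, calcium carbonate, kaolin — only iron-oxide yellow, carbon black. There the red component and hiding power constraints are tight.
So iron-oxide yellow = 1.393 kg, carbon black = 1.151 kg.
Hence cost = 2.28·1.393 + 2.64·1.151 = €6.2147.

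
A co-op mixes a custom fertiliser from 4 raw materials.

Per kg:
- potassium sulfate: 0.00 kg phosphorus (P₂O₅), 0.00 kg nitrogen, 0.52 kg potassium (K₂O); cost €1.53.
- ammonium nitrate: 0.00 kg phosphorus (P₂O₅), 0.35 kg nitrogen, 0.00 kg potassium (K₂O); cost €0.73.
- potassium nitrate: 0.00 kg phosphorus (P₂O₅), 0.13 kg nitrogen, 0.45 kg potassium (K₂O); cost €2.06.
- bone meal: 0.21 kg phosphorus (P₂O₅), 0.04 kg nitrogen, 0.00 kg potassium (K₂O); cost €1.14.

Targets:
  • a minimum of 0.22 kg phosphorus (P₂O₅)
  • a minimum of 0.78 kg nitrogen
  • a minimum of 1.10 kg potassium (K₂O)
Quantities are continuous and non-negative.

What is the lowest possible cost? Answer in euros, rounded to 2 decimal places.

€5.97

Let x1 = kg of potassium sulfate, x2 = kg of ammonium nitrate, x3 = kg of potassium nitrate, x4 = kg of bone meal.
min 1.53x1 + 0.73x2 + 2.06x3 + 1.14x4 with:
  0.21x4 ≥ 0.22   (phosphorus (P₂O₅))
  0.35x2 + 0.13x3 + 0.04x4 ≥ 0.78   (nitrogen)
  0.52x1 + 0.45x3 ≥ 1.1   (potassium (K₂O))
  x1, x2, x3, x4 ≥ 0.
The optimal basis is {potassium sulfate, ammonium nitrate, bone meal}; potassium nitrate drops out. Binding constraints: phosphorus (P₂O₅), nitrogen, potassium (K₂O).
Optimal quantities: potassium sulfate = 2.115 kg, ammonium nitrate = 2.109 kg, bone meal = 1.048 kg.
Objective = 1.53·2.115 + 0.73·2.109 + 1.14·1.048 = 5.9702.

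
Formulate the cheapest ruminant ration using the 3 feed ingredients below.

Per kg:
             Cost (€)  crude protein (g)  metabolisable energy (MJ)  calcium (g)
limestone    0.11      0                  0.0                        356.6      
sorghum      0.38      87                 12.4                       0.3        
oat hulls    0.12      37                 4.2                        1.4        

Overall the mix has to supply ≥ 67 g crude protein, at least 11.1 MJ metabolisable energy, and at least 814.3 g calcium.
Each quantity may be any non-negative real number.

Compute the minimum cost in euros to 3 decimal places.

Let x1 = kg of limestone, x2 = kg of sorghum, x3 = kg of oat hulls.
Minimize 0.11x1 + 0.38x2 + 0.12x3 s.t.:
  87x2 + 37x3 ≥ 67   (crude protein)
  12.4x2 + 4.2x3 ≥ 11.1   (metabolisable energy)
  356.6x1 + 0.3x2 + 1.4x3 ≥ 814.3   (calcium)
  x1, x2, x3 ≥ 0.
The cheapest feasible vertex uses only limestone, oat hulls; sorghum is not used. There the metabolisable energy and calcium constraints are tight.
Optimal quantities: limestone = 2.273 kg, oat hulls = 2.643 kg.
Objective = 0.11·2.273 + 0.12·2.643 = 0.56719.

€0.567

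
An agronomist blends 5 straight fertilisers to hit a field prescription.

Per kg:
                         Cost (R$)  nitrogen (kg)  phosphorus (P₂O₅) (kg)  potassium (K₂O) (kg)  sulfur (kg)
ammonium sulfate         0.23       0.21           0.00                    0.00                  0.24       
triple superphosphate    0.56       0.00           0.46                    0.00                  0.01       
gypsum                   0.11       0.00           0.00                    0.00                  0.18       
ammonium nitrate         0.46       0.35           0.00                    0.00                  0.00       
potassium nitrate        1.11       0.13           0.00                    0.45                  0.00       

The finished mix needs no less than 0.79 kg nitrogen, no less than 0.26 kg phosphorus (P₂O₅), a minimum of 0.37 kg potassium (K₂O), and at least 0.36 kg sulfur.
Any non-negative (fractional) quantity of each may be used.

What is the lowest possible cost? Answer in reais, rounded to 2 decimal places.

This is a linear program. Let x1 = kg of ammonium sulfate, x2 = kg of triple superphosphate, x3 = kg of gypsum, x4 = kg of ammonium nitrate, x5 = kg of potassium nitrate.
Minimize 0.23x1 + 0.56x2 + 0.11x3 + 0.46x4 + 1.11x5 s.t.:
  0.21x1 + 0.35x4 + 0.13x5 ≥ 0.79   (nitrogen)
  0.46x2 ≥ 0.26   (phosphorus (P₂O₅))
  0.45x5 ≥ 0.37   (potassium (K₂O))
  0.24x1 + 0.01x2 + 0.18x3 ≥ 0.36   (sulfur)
  x1, x2, x3, x4, x5 ≥ 0.
At the optimum only ammonium sulfate, triple superphosphate, potassium nitrate are positive (gypsum, ammonium nitrate = 0). Binding constraints: nitrogen, phosphorus (P₂O₅), potassium (K₂O).
That vertex is x1 = 3.253, x2 = 0.5652, x5 = 0.8222.
Hence cost = 0.23·3.253 + 0.56·0.5652 + 1.11·0.8222 = R$1.9773.

R$1.98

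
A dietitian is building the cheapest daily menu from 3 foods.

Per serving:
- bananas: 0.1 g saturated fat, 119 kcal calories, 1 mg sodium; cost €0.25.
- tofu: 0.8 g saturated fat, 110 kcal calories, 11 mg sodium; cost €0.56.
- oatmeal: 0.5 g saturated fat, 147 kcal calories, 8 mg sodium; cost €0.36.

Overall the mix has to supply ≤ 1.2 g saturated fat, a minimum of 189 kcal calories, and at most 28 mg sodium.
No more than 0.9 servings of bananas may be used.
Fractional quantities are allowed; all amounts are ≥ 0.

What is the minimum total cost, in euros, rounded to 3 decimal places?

Let x1 = servings of bananas, x2 = servings of tofu, x3 = servings of oatmeal.
min 0.25x1 + 0.56x2 + 0.36x3 with:
  0.1x1 + 0.8x2 + 0.5x3 ≤ 1.2   (saturated fat)
  119x1 + 110x2 + 147x3 ≥ 189   (calories)
  1x1 + 11x2 + 8x3 ≤ 28   (sodium)
  x1 ≤ 0.9
  x1, x2, x3 ≥ 0.
The cheapest feasible vertex uses only bananas, oatmeal; tofu is not used. Binding constraints: calories and the bananas cap.
That vertex is x1 = 0.9, x3 = 0.5571.
Total cost: 0.25·0.9 + 0.36·0.5571 = 0.42556.

€0.426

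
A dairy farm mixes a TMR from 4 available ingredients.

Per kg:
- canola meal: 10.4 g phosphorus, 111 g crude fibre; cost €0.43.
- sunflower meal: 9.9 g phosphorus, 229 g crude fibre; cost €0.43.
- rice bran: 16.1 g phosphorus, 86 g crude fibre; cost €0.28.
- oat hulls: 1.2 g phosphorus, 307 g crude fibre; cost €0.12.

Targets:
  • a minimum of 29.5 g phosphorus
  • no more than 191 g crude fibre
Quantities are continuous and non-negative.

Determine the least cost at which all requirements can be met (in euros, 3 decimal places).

Let x1 = kg of canola meal, x2 = kg of sunflower meal, x3 = kg of rice bran, x4 = kg of oat hulls.
Minimise 0.43x1 + 0.43x2 + 0.28x3 + 0.12x4 s.t.:
  10.4x1 + 9.9x2 + 16.1x3 + 1.2x4 ≥ 29.5   (phosphorus)
  111x1 + 229x2 + 86x3 + 307x4 ≤ 191   (crude fibre)
  x1, x2, x3, x4 ≥ 0.
The minimum-cost mix takes nothing from canola meal, sunflower meal, oat hulls — only rice bran. The phosphorus requirement is met with equality.
Solving gives x3 = 1.832.
Cost = 0.28·1.832 = 0.51296.

€0.513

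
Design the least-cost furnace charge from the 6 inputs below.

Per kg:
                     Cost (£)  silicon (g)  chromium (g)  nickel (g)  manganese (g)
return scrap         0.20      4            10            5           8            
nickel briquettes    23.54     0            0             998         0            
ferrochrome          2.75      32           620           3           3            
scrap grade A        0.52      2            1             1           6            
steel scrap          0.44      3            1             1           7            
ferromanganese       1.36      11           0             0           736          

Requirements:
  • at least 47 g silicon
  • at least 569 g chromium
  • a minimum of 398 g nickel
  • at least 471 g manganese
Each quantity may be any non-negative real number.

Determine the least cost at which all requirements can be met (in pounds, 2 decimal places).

£12.79

Let x1 = kg of return scrap, x2 = kg of nickel briquettes, x3 = kg of ferrochrome, x4 = kg of scrap grade A, x5 = kg of steel scrap, x6 = kg of ferromanganese.
Minimise 0.2x1 + 23.54x2 + 2.75x3 + 0.52x4 + 0.44x5 + 1.36x6 subject to:
  4x1 + 32x3 + 2x4 + 3x5 + 11x6 ≥ 47   (silicon)
  10x1 + 620x3 + 1x4 + 1x5 ≥ 569   (chromium)
  5x1 + 998x2 + 3x3 + 1x4 + 1x5 ≥ 398   (nickel)
  8x1 + 3x3 + 6x4 + 7x5 + 736x6 ≥ 471   (manganese)
  x1, x2, x3, x4, x5, x6 ≥ 0.
The cheapest feasible vertex uses only return scrap, nickel briquettes, ferrochrome, ferromanganese; scrap grade A, steel scrap are not used. The silicon, chromium, nickel, manganese requirements are met with equality.
That vertex is x1 = 3.16, x2 = 0.3804, x3 = 0.8668, x6 = 0.6021.
Cost = 0.2·3.16 + 23.54·0.3804 + 2.75·0.8668 + 1.36·0.6021 = 12.7892.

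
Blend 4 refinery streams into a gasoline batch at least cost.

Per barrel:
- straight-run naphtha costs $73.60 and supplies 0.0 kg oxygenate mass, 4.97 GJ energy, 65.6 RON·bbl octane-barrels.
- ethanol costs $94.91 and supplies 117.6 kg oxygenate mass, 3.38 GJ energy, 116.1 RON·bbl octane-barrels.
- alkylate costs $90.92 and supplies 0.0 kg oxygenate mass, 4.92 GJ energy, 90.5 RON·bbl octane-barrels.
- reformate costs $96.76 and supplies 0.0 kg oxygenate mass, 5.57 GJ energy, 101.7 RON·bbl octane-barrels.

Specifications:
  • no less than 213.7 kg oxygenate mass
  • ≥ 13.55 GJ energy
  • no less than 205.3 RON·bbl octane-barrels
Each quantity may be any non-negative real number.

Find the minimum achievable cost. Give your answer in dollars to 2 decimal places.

Set it up as a linear program. Let x1 = barrels of straight-run naphtha, x2 = barrels of ethanol, x3 = barrels of alkylate, x4 = barrels of reformate.
Minimise 73.6x1 + 94.91x2 + 90.92x3 + 96.76x4 s.t.:
  117.6x2 ≥ 213.7   (oxygenate mass)
  4.97x1 + 3.38x2 + 4.92x3 + 5.57x4 ≥ 13.55   (energy)
  65.6x1 + 116.1x2 + 90.5x3 + 101.7x4 ≥ 205.3   (octane-barrels)
  x1, x2, x3, x4 ≥ 0.
At the optimum only straight-run naphtha, ethanol are positive (alkylate, reformate = 0). Binding constraints: oxygenate mass and energy.
That vertex is x1 = 1.4905, x2 = 1.8172.
Objective = 73.6·1.4905 + 94.91·1.8172 = 282.1713.

$282.17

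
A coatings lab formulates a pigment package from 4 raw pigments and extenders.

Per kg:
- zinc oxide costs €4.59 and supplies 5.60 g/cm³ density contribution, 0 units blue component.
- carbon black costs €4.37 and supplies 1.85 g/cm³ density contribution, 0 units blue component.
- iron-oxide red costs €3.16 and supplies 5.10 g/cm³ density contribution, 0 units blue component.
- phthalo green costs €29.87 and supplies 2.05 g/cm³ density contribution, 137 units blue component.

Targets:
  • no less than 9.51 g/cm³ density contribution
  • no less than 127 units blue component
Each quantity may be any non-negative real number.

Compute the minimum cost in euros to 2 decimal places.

Set it up as a linear program. Let x1 = kg of zinc oxide, x2 = kg of carbon black, x3 = kg of iron-oxide red, x4 = kg of phthalo green.
Minimize 4.59x1 + 4.37x2 + 3.16x3 + 29.87x4 subject to:
  5.6x1 + 1.85x2 + 5.1x3 + 2.05x4 ≥ 9.51   (density contribution)
  137x4 ≥ 127   (blue component)
  x1, x2, x3, x4 ≥ 0.
The cheapest feasible vertex uses only iron-oxide red, phthalo green; zinc oxide, carbon black are not used. The density contribution and blue component requirements are met with equality.
That vertex is x3 = 1.492, x4 = 0.927.
Hence cost = 3.16·1.492 + 29.87·0.927 = €32.4042.

€32.40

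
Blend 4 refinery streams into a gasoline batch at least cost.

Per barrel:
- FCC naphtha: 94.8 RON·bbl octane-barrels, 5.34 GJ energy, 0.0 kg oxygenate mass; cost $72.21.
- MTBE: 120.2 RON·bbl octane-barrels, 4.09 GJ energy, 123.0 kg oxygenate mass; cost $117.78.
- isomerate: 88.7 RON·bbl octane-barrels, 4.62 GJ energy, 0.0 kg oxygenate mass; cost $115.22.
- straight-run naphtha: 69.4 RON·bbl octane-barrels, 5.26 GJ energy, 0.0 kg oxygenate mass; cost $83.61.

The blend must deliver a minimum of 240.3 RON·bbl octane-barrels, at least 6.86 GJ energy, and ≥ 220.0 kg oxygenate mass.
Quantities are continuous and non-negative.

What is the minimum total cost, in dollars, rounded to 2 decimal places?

$229.94

This is a linear program. Let x1 = barrels of FCC naphtha, x2 = barrels of MTBE, x3 = barrels of isomerate, x4 = barrels of straight-run naphtha.
min 72.21x1 + 117.78x2 + 115.22x3 + 83.61x4 s.t.:
  94.8x1 + 120.2x2 + 88.7x3 + 69.4x4 ≥ 240.3   (octane-barrels)
  5.34x1 + 4.09x2 + 4.62x3 + 5.26x4 ≥ 6.86   (energy)
  123x2 ≥ 220   (oxygenate mass)
  x1, x2, x3, x4 ≥ 0.
The cheapest feasible vertex uses only FCC naphtha, MTBE; isomerate, straight-run naphtha are not used. Binding constraints: octane-barrels and oxygenate mass.
So FCC naphtha = 0.26696 barrels, MTBE = 1.7886 barrels.
Objective = 72.21·0.26696 + 117.78·1.7886 = 229.9385.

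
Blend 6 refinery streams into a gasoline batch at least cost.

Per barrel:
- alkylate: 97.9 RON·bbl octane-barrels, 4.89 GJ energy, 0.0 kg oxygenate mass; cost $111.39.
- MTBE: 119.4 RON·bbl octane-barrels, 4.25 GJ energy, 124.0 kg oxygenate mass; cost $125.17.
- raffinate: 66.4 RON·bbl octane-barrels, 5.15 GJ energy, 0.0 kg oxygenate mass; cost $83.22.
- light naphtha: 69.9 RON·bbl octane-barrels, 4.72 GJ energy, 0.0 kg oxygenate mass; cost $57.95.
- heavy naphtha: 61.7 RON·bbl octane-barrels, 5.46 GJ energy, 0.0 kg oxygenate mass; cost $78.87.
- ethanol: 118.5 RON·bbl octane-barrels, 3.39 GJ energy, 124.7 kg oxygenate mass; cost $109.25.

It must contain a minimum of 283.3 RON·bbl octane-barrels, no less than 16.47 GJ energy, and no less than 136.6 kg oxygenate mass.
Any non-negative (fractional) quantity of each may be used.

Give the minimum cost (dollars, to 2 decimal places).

Let x1 = barrels of alkylate, x2 = barrels of MTBE, x3 = barrels of raffinate, x4 = barrels of light naphtha, x5 = barrels of heavy naphtha, x6 = barrels of ethanol.
min 111.39x1 + 125.17x2 + 83.22x3 + 57.95x4 + 78.87x5 + 109.25x6 with:
  97.9x1 + 119.4x2 + 66.4x3 + 69.9x4 + 61.7x5 + 118.5x6 ≥ 283.3   (octane-barrels)
  4.89x1 + 4.25x2 + 5.15x3 + 4.72x4 + 5.46x5 + 3.39x6 ≥ 16.47   (energy)
  124x2 + 124.7x6 ≥ 136.6   (oxygenate mass)
  x1, x2, x3, x4, x5, x6 ≥ 0.
The minimum-cost mix takes nothing from alkylate, MTBE, raffinate, heavy naphtha — only light naphtha, ethanol. Binding constraints: energy and oxygenate mass.
That vertex is x4 = 2.7026, x6 = 1.0954.
Total cost: 57.95·2.7026 + 109.25·1.0954 = 276.2881.

$276.29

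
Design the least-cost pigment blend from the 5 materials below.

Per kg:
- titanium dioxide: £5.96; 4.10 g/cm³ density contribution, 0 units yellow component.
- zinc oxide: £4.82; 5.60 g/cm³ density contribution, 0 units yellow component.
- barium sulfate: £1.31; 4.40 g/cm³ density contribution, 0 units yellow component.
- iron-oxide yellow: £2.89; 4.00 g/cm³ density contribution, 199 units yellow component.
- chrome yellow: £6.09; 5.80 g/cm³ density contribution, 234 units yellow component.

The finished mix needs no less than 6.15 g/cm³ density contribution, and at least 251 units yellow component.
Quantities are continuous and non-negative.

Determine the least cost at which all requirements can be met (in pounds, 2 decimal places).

Set it up as a linear program. Let x1 = kg of titanium dioxide, x2 = kg of zinc oxide, x3 = kg of barium sulfate, x4 = kg of iron-oxide yellow, x5 = kg of chrome yellow.
Minimize 5.96x1 + 4.82x2 + 1.31x3 + 2.89x4 + 6.09x5 with:
  4.1x1 + 5.6x2 + 4.4x3 + 4x4 + 5.8x5 ≥ 6.15   (density contribution)
  199x4 + 234x5 ≥ 251   (yellow component)
  x1, x2, x3, x4, x5 ≥ 0.
The optimal basis is {barium sulfate, iron-oxide yellow}; titanium dioxide, zinc oxide, chrome yellow drop out. Binding constraints: density contribution and yellow component.
That vertex is x3 = 0.2511, x4 = 1.261.
Total cost: 1.31·0.2511 + 2.89·1.261 = 3.9732.

£3.97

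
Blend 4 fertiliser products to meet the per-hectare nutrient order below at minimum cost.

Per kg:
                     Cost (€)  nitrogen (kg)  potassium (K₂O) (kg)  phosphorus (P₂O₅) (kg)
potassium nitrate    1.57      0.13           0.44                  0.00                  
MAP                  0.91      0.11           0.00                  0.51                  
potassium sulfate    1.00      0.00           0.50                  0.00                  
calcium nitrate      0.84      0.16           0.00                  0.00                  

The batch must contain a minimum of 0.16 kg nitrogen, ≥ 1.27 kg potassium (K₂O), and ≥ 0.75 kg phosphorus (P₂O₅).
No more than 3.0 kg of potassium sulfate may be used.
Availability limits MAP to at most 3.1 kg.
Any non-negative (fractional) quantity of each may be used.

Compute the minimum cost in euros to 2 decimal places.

€3.88

Let x1 = kg of potassium nitrate, x2 = kg of MAP, x3 = kg of potassium sulfate, x4 = kg of calcium nitrate.
Minimize 1.57x1 + 0.91x2 + 1x3 + 0.84x4 s.t.:
  0.13x1 + 0.11x2 + 0.16x4 ≥ 0.16   (nitrogen)
  0.44x1 + 0.5x3 ≥ 1.27   (potassium (K₂O))
  0.51x2 ≥ 0.75   (phosphorus (P₂O₅))
  x3 ≤ 3
  x2 ≤ 3.1
  x1, x2, x3, x4 ≥ 0.
The cheapest feasible vertex uses only MAP, potassium sulfate; potassium nitrate, calcium nitrate are not used. Binding constraints: potassium (K₂O) and phosphorus (P₂O₅).
Optimal quantities: MAP = 1.471 kg, potassium sulfate = 2.54 kg.
Hence cost = 0.91·1.471 + 1·2.54 = €3.8786.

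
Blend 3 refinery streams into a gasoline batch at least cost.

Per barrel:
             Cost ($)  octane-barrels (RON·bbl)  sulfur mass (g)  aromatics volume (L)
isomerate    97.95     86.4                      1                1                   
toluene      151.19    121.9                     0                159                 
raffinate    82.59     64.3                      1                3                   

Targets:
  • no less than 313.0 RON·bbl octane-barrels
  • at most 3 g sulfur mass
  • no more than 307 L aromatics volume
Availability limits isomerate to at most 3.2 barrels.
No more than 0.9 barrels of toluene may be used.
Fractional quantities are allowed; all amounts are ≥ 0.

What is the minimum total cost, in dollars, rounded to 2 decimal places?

Set it up as a linear program. Let x1 = barrels of isomerate, x2 = barrels of toluene, x3 = barrels of raffinate.
Minimise 97.95x1 + 151.19x2 + 82.59x3 subject to:
  86.4x1 + 121.9x2 + 64.3x3 ≥ 313   (octane-barrels)
  1x1 + 1x3 ≤ 3   (sulfur mass)
  1x1 + 159x2 + 3x3 ≤ 307   (aromatics volume)
  x1 ≤ 3.2
  x2 ≤ 0.9
  x1, x2, x3 ≥ 0.
The optimal basis is {isomerate, toluene}; raffinate drops out. Binding constraints: octane-barrels and sulfur mass.
Optimal quantities: isomerate = 3 barrels, toluene = 0.44135 barrels.
Total cost: 97.95·3 + 151.19·0.44135 = 360.5777.

$360.58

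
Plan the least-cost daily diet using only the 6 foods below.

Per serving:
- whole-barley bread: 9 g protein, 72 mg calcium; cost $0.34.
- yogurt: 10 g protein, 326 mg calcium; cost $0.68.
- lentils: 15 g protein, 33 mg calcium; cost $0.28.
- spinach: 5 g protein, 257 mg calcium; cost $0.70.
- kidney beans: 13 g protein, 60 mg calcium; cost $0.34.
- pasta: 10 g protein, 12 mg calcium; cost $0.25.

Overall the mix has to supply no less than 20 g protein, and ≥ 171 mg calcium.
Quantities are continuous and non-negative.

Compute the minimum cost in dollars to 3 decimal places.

This is a linear program. Let x1 = servings of whole-barley bread, x2 = servings of yogurt, x3 = servings of lentils, x4 = servings of spinach, x5 = servings of kidney beans, x6 = servings of pasta.
min 0.34x1 + 0.68x2 + 0.28x3 + 0.7x4 + 0.34x5 + 0.25x6 s.t.:
  9x1 + 10x2 + 15x3 + 5x4 + 13x5 + 10x6 ≥ 20   (protein)
  72x1 + 326x2 + 33x3 + 257x4 + 60x5 + 12x6 ≥ 171   (calcium)
  x1, x2, x3, x4, x5, x6 ≥ 0.
The cheapest feasible vertex uses only yogurt, lentils; whole-barley bread, spinach, kidney beans, pasta are not used. There the protein and calcium constraints are tight.
That vertex is x2 = 0.41776, x3 = 1.0548.
Total cost: 0.68·0.41776 + 0.28·1.0548 = 0.57942.

$0.579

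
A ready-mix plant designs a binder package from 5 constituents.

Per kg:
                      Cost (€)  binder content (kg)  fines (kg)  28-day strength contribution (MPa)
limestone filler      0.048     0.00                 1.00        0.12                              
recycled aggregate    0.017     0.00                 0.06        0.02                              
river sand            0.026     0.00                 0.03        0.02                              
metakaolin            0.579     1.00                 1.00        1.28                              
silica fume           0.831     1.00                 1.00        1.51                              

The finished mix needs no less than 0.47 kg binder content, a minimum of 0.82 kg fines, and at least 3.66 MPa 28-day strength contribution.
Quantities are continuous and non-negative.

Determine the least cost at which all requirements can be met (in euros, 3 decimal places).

Treat it as an LP. Let x1 = kg of limestone filler, x2 = kg of recycled aggregate, x3 = kg of river sand, x4 = kg of metakaolin, x5 = kg of silica fume.
min 0.048x1 + 0.017x2 + 0.026x3 + 0.579x4 + 0.831x5 subject to:
  1x4 + 1x5 ≥ 0.47   (binder content)
  1x1 + 0.06x2 + 0.03x3 + 1x4 + 1x5 ≥ 0.82   (fines)
  0.12x1 + 0.02x2 + 0.02x3 + 1.28x4 + 1.51x5 ≥ 3.66   (28-day strength contribution)
  x1, x2, x3, x4, x5 ≥ 0.
The optimal basis is {limestone filler, metakaolin}; recycled aggregate, river sand, silica fume drop out. Binding constraints: binder content and 28-day strength contribution.
That vertex is x1 = 25.4867, x4 = 0.47.
Cost = 0.048·25.4867 + 0.579·0.47 = 1.49549.

€1.495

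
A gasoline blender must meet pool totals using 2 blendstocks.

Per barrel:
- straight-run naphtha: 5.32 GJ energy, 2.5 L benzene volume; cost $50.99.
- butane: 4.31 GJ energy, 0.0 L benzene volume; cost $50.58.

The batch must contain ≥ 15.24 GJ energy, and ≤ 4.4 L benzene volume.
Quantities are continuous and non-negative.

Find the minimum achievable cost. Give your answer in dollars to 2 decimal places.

Treat it as an LP. Let x1 = barrels of straight-run naphtha, x2 = barrels of butane.
Minimize 50.99x1 + 50.58x2 s.t.:
  5.32x1 + 4.31x2 ≥ 15.24   (energy)
  2.5x1 ≤ 4.4   (benzene volume)
  x1, x2 ≥ 0.
Both inputs are positive at the optimum. Binding constraints: energy and benzene volume.
So straight-run naphtha = 1.76 barrels, butane = 1.3635 barrels.
Cost = 50.99·1.76 + 50.58·1.3635 = 158.7082.

$158.71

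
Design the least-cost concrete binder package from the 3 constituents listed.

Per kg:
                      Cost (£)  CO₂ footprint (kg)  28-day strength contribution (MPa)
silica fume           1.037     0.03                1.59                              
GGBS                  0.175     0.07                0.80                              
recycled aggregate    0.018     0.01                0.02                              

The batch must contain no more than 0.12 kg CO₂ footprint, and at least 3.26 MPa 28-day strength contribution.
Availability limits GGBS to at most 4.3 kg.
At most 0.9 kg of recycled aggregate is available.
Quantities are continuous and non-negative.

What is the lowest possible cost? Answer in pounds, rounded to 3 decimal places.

£1.757

Treat it as an LP. Let x1 = kg of silica fume, x2 = kg of GGBS, x3 = kg of recycled aggregate.
min 1.037x1 + 0.175x2 + 0.018x3 subject to:
  0.03x1 + 0.07x2 + 0.01x3 ≤ 0.12   (CO₂ footprint)
  1.59x1 + 0.8x2 + 0.02x3 ≥ 3.26   (28-day strength contribution)
  x2 ≤ 4.3
  x3 ≤ 0.9
  x1, x2, x3 ≥ 0.
The cheapest feasible vertex uses only silica fume, GGBS; recycled aggregate is not used. There the CO₂ footprint and 28-day strength contribution constraints are tight.
Solving gives x1 = 1.5143, x2 = 1.0653.
Objective = 1.037·1.5143 + 0.175·1.0653 = 1.75676.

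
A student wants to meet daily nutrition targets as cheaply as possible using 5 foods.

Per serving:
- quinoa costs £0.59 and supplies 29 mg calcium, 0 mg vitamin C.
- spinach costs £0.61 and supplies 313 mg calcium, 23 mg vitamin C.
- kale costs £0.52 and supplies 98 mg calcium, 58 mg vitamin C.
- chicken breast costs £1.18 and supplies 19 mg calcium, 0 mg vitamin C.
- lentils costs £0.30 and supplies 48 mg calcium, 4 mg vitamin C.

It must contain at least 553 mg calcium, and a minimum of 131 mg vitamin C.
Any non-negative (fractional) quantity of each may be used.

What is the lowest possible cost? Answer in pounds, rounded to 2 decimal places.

Let x1 = servings of quinoa, x2 = servings of spinach, x3 = servings of kale, x4 = servings of chicken breast, x5 = servings of lentils.
Minimize 0.59x1 + 0.61x2 + 0.52x3 + 1.18x4 + 0.3x5 subject to:
  29x1 + 313x2 + 98x3 + 19x4 + 48x5 ≥ 553   (calcium)
  23x2 + 58x3 + 4x5 ≥ 131   (vitamin C)
  x1, x2, x3, x4, x5 ≥ 0.
The optimal basis is {spinach, kale}; quinoa, chicken breast, lentils drop out. The calcium and vitamin C requirements are met with equality.
Solving gives x2 = 1.21, x3 = 1.779.
Total cost: 0.61·1.21 + 0.52·1.779 = 1.6632.

£1.66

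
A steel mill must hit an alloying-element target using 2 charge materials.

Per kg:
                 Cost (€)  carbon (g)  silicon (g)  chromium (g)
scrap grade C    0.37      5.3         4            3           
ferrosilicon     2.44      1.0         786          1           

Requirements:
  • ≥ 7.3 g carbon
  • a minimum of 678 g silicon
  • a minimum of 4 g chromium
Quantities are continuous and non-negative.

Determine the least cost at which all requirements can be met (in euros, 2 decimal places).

Set it up as a linear program. Let x1 = kg of scrap grade C, x2 = kg of ferrosilicon.
Minimize 0.37x1 + 2.44x2 subject to:
  5.3x1 + 1x2 ≥ 7.3   (carbon)
  4x1 + 786x2 ≥ 678   (silicon)
  3x1 + 1x2 ≥ 4   (chromium)
  x1, x2 ≥ 0.
Both inputs are positive at the optimum. The carbon and silicon requirements are met with equality.
That vertex is x1 = 1.216, x2 = 0.8564.
Objective = 0.37·1.216 + 2.44·0.8564 = 2.5395.

€2.54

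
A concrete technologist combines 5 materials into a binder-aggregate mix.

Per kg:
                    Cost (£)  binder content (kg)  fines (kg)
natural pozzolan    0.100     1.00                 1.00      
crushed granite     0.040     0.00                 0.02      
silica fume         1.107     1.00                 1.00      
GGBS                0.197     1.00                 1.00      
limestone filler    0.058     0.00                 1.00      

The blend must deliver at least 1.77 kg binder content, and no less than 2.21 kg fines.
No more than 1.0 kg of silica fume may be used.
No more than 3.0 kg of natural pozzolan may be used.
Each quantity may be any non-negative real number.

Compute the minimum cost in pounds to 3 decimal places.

Set it up as a linear program. Let x1 = kg of natural pozzolan, x2 = kg of crushed granite, x3 = kg of silica fume, x4 = kg of GGBS, x5 = kg of limestone filler.
Minimise 0.1x1 + 0.04x2 + 1.107x3 + 0.197x4 + 0.058x5 with:
  1x1 + 1x3 + 1x4 ≥ 1.77   (binder content)
  1x1 + 0.02x2 + 1x3 + 1x4 + 1x5 ≥ 2.21   (fines)
  x3 ≤ 1
  x1 ≤ 3
  x1, x2, x3, x4, x5 ≥ 0.
The cheapest feasible vertex uses only natural pozzolan, limestone filler; crushed granite, silica fume, GGBS are not used. There the binder content and fines constraints are tight.
That vertex is x1 = 1.77, x5 = 0.44.
Hence cost = 0.1·1.77 + 0.058·0.44 = £0.20252.

£0.203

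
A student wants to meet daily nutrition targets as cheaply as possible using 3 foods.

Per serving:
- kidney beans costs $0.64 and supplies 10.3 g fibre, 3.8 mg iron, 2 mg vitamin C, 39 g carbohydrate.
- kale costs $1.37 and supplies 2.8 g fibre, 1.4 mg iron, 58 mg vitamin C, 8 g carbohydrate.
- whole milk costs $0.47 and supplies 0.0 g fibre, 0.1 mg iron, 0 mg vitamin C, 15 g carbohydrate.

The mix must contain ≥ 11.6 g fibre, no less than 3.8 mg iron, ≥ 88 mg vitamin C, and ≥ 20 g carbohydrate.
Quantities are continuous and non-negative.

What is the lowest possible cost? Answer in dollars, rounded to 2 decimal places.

This is a linear program. Let x1 = servings of kidney beans, x2 = servings of kale, x3 = servings of whole milk.
Minimise 0.64x1 + 1.37x2 + 0.47x3 subject to:
  10.3x1 + 2.8x2 ≥ 11.6   (fibre)
  3.8x1 + 1.4x2 + 0.1x3 ≥ 3.8   (iron)
  2x1 + 58x2 ≥ 88   (vitamin C)
  39x1 + 8x2 + 15x3 ≥ 20   (carbohydrate)
  x1, x2, x3 ≥ 0.
The cheapest feasible vertex uses only kidney beans, kale; whole milk is not used. Binding constraints: fibre and vitamin C.
Solving gives x1 = 0.7205, x2 = 1.492.
Cost = 0.64·0.7205 + 1.37·1.492 = 2.5052.

$2.51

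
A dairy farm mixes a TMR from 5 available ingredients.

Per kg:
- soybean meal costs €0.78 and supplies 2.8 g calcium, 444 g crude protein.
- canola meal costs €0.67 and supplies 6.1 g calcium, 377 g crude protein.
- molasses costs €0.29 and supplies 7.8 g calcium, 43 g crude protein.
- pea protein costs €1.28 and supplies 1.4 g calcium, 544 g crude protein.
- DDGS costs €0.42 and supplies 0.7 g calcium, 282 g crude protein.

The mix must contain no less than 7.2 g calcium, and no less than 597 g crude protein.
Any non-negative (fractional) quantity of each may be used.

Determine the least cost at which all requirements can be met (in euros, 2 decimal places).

Let x1 = kg of soybean meal, x2 = kg of canola meal, x3 = kg of molasses, x4 = kg of pea protein, x5 = kg of DDGS.
Minimize 0.78x1 + 0.67x2 + 0.29x3 + 1.28x4 + 0.42x5 with:
  2.8x1 + 6.1x2 + 7.8x3 + 1.4x4 + 0.7x5 ≥ 7.2   (calcium)
  444x1 + 377x2 + 43x3 + 544x4 + 282x5 ≥ 597   (crude protein)
  x1, x2, x3, x4, x5 ≥ 0.
The cheapest feasible vertex uses only canola meal, DDGS; soybean meal, molasses, pea protein are not used. The calcium and crude protein requirements are met with equality.
So canola meal = 1.107 kg, DDGS = 0.6368 kg.
Objective = 0.67·1.107 + 0.42·0.6368 = 1.0091.

€1.01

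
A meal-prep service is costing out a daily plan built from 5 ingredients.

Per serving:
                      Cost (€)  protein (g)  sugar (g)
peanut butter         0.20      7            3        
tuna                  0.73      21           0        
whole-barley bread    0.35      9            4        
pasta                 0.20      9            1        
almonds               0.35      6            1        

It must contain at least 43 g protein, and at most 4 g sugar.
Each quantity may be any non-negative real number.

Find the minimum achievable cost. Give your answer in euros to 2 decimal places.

€1.04

Treat it as an LP. Let x1 = servings of peanut butter, x2 = servings of tuna, x3 = servings of whole-barley bread, x4 = servings of pasta, x5 = servings of almonds.
min 0.2x1 + 0.73x2 + 0.35x3 + 0.2x4 + 0.35x5 subject to:
  7x1 + 21x2 + 9x3 + 9x4 + 6x5 ≥ 43   (protein)
  3x1 + 4x3 + 1x4 + 1x5 ≤ 4   (sugar)
  x1, x2, x3, x4, x5 ≥ 0.
The optimal basis is {tuna, pasta}; peanut butter, whole-barley bread, almonds drop out. There the protein and sugar constraints are tight.
That vertex is x2 = 0.3333, x4 = 4.
Objective = 0.73·0.3333 + 0.2·4 = 1.0433.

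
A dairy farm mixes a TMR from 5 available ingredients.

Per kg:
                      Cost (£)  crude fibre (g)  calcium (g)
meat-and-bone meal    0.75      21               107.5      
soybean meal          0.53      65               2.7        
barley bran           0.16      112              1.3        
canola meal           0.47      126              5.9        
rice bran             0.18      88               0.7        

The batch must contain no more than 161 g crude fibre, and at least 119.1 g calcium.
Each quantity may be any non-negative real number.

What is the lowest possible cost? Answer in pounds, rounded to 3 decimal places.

This is a linear program. Let x1 = kg of meat-and-bone meal, x2 = kg of soybean meal, x3 = kg of barley bran, x4 = kg of canola meal, x5 = kg of rice bran.
Minimise 0.75x1 + 0.53x2 + 0.16x3 + 0.47x4 + 0.18x5 with:
  21x1 + 65x2 + 112x3 + 126x4 + 88x5 ≤ 161   (crude fibre)
  107.5x1 + 2.7x2 + 1.3x3 + 5.9x4 + 0.7x5 ≥ 119.1   (calcium)
  x1, x2, x3, x4, x5 ≥ 0.
The cheapest feasible vertex uses only meat-and-bone meal; soybean meal, barley bran, canola meal, rice bran are not used. Binding constraint: calcium.
That vertex is x1 = 1.108.
Objective = 0.75·1.108 = 0.83100.

£0.831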